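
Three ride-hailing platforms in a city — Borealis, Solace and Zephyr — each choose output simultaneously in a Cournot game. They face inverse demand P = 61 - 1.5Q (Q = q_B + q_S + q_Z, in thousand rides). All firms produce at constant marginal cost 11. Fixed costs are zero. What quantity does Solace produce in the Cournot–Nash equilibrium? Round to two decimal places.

A representative firm's profit is π_i = q_i(61 - 1.5Q) - 11q_i.
First-order condition (treating rivals' output as given): 50 - 3q_i - (3/2)·Σ_{j≠i} q_j = 0.
With identical firms every q_j equals q_i, so Σ_{j≠i} q_j = 2q_i and 50 = 6q_i, giving q_i = 25/3.

8.33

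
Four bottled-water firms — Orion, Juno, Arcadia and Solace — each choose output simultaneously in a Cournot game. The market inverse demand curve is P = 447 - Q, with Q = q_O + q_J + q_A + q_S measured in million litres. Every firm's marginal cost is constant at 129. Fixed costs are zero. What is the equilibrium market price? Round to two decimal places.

192.60

A representative firm's profit is π_i = q_i(447 - Q) - 129q_i.
Setting ∂π_i/∂q_i = 0 with rivals' quantities fixed: 318 - 2q_i - Σ_{j≠i} q_j = 0.
With identical firms every q_j equals q_i, so Σ_{j≠i} q_j = 3q_i and 318 = 5q_i, giving q_i = 318/5.
Total output Q = 1272/5, so price P = 447 - 1272/5 = 963/5.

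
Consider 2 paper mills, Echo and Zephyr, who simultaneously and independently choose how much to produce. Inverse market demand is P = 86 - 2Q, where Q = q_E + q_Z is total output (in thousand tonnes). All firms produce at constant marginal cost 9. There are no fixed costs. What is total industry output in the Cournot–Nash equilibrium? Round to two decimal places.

25.67

A representative firm's profit is π_i = q_i(86 - 2Q) - 9q_i.
Setting ∂π_i/∂q_i = 0 with rivals' quantities fixed: 77 - 4q_i - 2q_j = 0.
By symmetry each firm produces the same amount; substituting q_j = q_i yields q_i = 77/6.
Total output Q = 77/6 + 77/6 = 77/3.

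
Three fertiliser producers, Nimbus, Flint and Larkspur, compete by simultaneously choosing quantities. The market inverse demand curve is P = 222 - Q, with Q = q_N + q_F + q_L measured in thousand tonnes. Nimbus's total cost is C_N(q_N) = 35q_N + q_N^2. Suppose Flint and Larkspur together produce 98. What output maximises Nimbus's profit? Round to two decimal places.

22.25

With rivals' combined output fixed at 98, Nimbus's profit is π_N = (222 - 98 - q_N)q_N - (35q_N + q_N²) = (124 - q_N)q_N - (35q_N + q_N²).
∂π_N/∂q_N = 89 - 4q_N = 0, so q_N = 89/4.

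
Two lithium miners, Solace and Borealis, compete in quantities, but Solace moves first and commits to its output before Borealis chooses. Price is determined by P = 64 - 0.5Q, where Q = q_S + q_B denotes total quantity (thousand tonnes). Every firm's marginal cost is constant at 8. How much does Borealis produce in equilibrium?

The follower Borealis best-responds to any q_S: π_B = (64 - 0.5Q)q_B - 8q_B.
Setting the follower's marginal profit to zero, 56 - (1/2)q_S - q_B = 0, i.e. q_B = (56 - (1/2)q_S).
The leader anticipates this reaction. Substituting into P = 64 - 0.5Q gives P = 36 - (1/4)q_S, so π_S = (36 - (1/4)q_S)q_S - 8q_S.
Maximising: ∂π_S/∂q_S = 28 - (1/2)q_S = 0, giving q_S = 56.
Then q_B = (56 - (1/2)·56) = 28.

28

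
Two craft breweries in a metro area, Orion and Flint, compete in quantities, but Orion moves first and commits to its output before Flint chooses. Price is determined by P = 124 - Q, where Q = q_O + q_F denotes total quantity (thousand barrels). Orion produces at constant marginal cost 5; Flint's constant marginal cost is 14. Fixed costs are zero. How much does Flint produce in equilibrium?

23

The follower Flint best-responds to any q_O: π_F = (124 - Q)q_F - 14q_F.
Setting the follower's marginal profit to zero, 110 - q_O - 2q_F = 0, i.e. q_F = (110 - q_O)/2.
Orion substitutes q_F(q_O) into its own profit: π_O = q_O(124 - q_O - (110 - q_O)/2) - 5q_O = (69 - (1/2)q_O)q_O - 5q_O.
Maximising: ∂π_O/∂q_O = 64 - q_O = 0, giving q_O = 64.
Then q_F = (110 - 64)/2 = 23.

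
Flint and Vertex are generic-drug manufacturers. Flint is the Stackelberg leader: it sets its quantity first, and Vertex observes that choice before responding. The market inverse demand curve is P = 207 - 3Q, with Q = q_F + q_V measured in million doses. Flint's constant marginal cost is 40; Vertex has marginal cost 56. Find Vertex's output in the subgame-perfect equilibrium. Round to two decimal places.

The follower Vertex best-responds to any q_F: π_V = (207 - 3Q)q_V - 56q_V.
Setting the follower's marginal profit to zero, 151 - 3q_F - 6q_V = 0, i.e. q_V = (151 - 3q_F)/6.
Flint substitutes q_V(q_F) into its own profit: π_F = q_F(207 - 3q_F - (151 - 3q_F)/2) - 40q_F = (263/2 - (3/2)q_F)q_F - 40q_F.
The leader's first-order condition 183/2 - 3q_F = 0 yields q_F = 61/2.
Then q_V = (151 - 3·(61/2))/6 = 119/12.

9.92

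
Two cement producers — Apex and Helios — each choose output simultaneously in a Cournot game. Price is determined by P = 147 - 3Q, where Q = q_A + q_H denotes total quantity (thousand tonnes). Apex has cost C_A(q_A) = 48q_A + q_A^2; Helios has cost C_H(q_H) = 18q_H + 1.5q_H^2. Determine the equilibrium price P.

Apex's profit: π_A = (147 - 3Q)q_A - (48q_A + q_A²). Setting ∂π_A/∂q_A = 0: 99 - 8q_A - 3(q_H) = 0.
Helios's profit: π_H = (147 - 3Q)q_H - (18q_H + (3/2)q_H²). Setting ∂π_H/∂q_H = 0: 129 - 9q_H - 3(q_A) = 0.
Best responses: q_A = (99 - 3q_H)/8, q_H = (129 - 3q_A)/9.
Substituting one into the other gives q_A = 8 and q_H = 35/3.
Total output Q = 59/3, so price P = 147 - 3·(59/3) = 88.

88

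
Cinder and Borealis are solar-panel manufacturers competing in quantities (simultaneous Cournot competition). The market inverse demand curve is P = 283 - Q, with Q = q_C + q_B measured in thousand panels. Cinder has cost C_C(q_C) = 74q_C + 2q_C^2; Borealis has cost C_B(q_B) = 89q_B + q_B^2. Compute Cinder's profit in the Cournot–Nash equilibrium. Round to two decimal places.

2337.41

Cinder's profit: π_C = (283 - Q)q_C - (74q_C + 2q_C²). Setting ∂π_C/∂q_C = 0: 209 - 6q_C - (q_B) = 0.
Borealis's first-order condition: 194 - 4q_B - (q_C) = 0.
Rearranging gives the reaction functions q_C = (209 - q_B)/6 and q_B = (194 - q_C)/4.
Solving the pair: q_C = 642/23, q_B = 955/23.
Price P = 283 - 1597/23 = 213.5652.
Cinder's profit: 213.5652·(642/23) - 74·(642/23) - 2(642/23)² = 2337.4140.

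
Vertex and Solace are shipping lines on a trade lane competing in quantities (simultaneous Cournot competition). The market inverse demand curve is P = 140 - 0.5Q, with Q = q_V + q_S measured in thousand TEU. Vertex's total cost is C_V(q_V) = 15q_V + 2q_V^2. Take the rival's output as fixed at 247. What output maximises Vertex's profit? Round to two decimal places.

With the rival's output fixed at 247, Vertex's profit is π_V = (140 - (1/2)·247 - (1/2)q_V)q_V - (15q_V + 2q_V²) = (33/2 - (1/2)q_V)q_V - (15q_V + 2q_V²).
∂π_V/∂q_V = 3/2 - 5q_V = 0, so q_V = 3/10.

0.30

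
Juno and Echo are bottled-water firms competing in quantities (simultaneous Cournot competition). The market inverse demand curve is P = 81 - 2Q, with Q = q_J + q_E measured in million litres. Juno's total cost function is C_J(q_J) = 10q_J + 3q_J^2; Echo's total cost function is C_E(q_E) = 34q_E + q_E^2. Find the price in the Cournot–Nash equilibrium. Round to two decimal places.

Juno's profit: π_J = (81 - 2Q)q_J - (10q_J + 3q_J²). Setting ∂π_J/∂q_J = 0: 71 - 10q_J - 2(q_E) = 0.
Echo's profit: π_E = (81 - 2Q)q_E - (34q_E + q_E²). Setting ∂π_E/∂q_E = 0: 47 - 6q_E - 2(q_J) = 0.
So q_J = (71 - 2q_E)/10 and q_E = (47 - 2q_J)/6.
Solving the pair: q_J = 83/14, q_E = 41/7.
Total output Q = 165/14, so price P = 81 - 2·(165/14) = 402/7.

57.43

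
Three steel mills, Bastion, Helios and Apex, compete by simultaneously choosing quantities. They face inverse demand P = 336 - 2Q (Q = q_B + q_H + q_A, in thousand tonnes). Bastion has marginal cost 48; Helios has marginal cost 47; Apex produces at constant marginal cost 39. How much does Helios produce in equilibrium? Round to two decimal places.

Bastion's profit: π_B = (336 - 2Q)q_B - (48q_B). Setting ∂π_B/∂q_B = 0: 288 - 4q_B - 2(q_H + q_A) = 0.
Helios's profit: π_H = (336 - 2Q)q_H - (47q_H). Setting ∂π_H/∂q_H = 0: 289 - 4q_H - 2(q_B + q_A) = 0.
Apex's profit: π_A = (336 - 2Q)q_A - (39q_A). Setting ∂π_A/∂q_A = 0: 297 - 4q_A - 2(q_B + q_H) = 0.
Adding the 3 conditions: 874 − 4Q − 4Q = 0, i.e. Q = 437/4.
Back-substituting: q_B = (288 − 437/2)/2 = 139/4, q_H = (289 − 437/2)/2 = 141/4, q_A = (297 − 437/2)/2 = 157/4.

35.25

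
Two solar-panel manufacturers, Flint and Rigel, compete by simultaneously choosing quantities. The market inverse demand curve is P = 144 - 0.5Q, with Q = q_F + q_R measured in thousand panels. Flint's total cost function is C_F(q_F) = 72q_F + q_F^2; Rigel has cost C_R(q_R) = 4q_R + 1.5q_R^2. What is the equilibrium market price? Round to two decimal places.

Flint's profit: π_F = (144 - 0.5Q)q_F - (72q_F + q_F²). Setting ∂π_F/∂q_F = 0: 72 - 3q_F - (1/2)(q_R) = 0.
Rigel's first-order condition: 140 - 4q_R - (1/2)(q_F) = 0.
Rearranging gives the reaction functions q_F = (72 - (1/2)q_R)/3 and q_R = (140 - (1/2)q_F)/4.
Substituting one into the other gives q_F = 872/47 and q_R = 1536/47.
Total output Q = 51.2340, so price P = 144 - (1/2)·51.2340 = 118.3830.

118.38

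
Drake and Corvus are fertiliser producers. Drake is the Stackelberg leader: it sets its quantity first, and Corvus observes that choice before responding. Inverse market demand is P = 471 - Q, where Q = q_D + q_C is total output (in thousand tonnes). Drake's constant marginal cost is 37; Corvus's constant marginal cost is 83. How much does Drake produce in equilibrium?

240

The follower Corvus best-responds to any q_D: π_C = (471 - Q)q_C - 83q_C.
Follower FOC: 388 - q_D - 2q_C = 0, so q_C(q_D) = (388 - q_D)/2.
The leader anticipates this reaction. Substituting into P = 471 - Q gives P = 277 - (1/2)q_D, so π_D = (277 - (1/2)q_D)q_D - 37q_D.
Leader FOC: 240 - q_D = 0, so q_D = 240.
Then q_C = (388 - 240)/2 = 74.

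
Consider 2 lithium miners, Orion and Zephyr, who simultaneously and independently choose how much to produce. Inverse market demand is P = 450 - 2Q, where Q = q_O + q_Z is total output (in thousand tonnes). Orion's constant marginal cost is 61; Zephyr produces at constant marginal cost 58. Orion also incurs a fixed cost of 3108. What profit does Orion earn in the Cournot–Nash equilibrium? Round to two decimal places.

5169.56

Orion's profit: π_O = (450 - 2Q)q_O - (61q_O). Setting ∂π_O/∂q_O = 0: 389 - 4q_O - 2(q_Z) = 0.
Zephyr's first-order condition: 392 - 4q_Z - 2(q_O) = 0.
So q_O = (389 - 2q_Z)/4 and q_Z = (392 - 2q_O)/4.
Substituting one into the other gives q_O = 193/3 and q_Z = 395/6.
Price P = 450 - 2·(781/6) = 569/3.
Orion's profit: (569/3 - 61)·(193/3) - 3108 = 5169.5556.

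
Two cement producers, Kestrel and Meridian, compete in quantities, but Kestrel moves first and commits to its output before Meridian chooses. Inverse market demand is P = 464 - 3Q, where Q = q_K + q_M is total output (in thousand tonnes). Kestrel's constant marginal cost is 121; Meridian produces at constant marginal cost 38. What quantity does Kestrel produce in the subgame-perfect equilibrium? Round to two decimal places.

43.33

The follower Meridian best-responds to any q_K: π_M = (464 - 3Q)q_M - 38q_M.
Setting the follower's marginal profit to zero, 426 - 3q_K - 6q_M = 0, i.e. q_M = (426 - 3q_K)/6.
Kestrel substitutes q_M(q_K) into its own profit: π_K = q_K(464 - 3q_K - (426 - 3q_K)/2) - 121q_K = (251 - (3/2)q_K)q_K - 121q_K.
Leader FOC: 130 - 3q_K = 0, so q_K = 130/3.
Then q_M = (426 - 3·(130/3))/6 = 148/3.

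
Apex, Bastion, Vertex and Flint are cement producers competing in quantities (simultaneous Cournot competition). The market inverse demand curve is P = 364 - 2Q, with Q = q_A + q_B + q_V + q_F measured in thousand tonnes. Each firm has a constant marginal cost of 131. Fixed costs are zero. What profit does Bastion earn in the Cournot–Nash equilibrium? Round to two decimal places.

A representative firm's profit is π_i = q_i(364 - 2Q) - 131q_i.
First-order condition (treating rivals' output as given): 233 - 4q_i - 2·Σ_{j≠i} q_j = 0.
By symmetry each firm produces the same amount; substituting Σ_{j≠i} q_j = 3q_i yields q_i = 233/10.
Price P = 364 - 2·(466/5) = 888/5.
Bastion's profit: (888/5 - 131)·(233/10) = 1085.7800.

1085.78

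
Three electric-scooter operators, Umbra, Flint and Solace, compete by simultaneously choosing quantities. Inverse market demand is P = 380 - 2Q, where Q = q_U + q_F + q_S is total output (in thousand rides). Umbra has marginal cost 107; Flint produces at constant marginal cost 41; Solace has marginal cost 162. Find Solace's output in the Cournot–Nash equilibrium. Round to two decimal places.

Umbra's profit: π_U = (380 - 2Q)q_U - (107q_U). Setting ∂π_U/∂q_U = 0: 273 - 4q_U - 2(q_F + q_S) = 0.
Flint's first-order condition: 339 - 4q_F - 2(q_U + q_S) = 0.
Solace's profit: π_S = (380 - 2Q)q_S - (162q_S). Setting ∂π_S/∂q_S = 0: 218 - 4q_S - 2(q_U + q_F) = 0.
Adding the 3 conditions: 830 − 4Q − 4Q = 0, i.e. Q = 415/4.
Back-substituting: q_U = (273 − 415/2)/2 = 131/4, q_F = (339 − 415/2)/2 = 263/4, q_S = (218 − 415/2)/2 = 21/4.

5.25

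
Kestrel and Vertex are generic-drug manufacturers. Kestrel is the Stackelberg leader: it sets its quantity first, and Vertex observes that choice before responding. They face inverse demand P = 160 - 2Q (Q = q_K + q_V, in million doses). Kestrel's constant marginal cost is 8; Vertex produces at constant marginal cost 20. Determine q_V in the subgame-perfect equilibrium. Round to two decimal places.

Solve by backward induction. Given q_K, the follower Vertex maximises π_V = (160 - 2q_K - 2q_V)q_V - 20q_V.
Follower FOC: 140 - 2q_K - 4q_V = 0, so q_V(q_K) = (140 - 2q_K)/4.
The leader anticipates this reaction. Substituting into P = 160 - 2Q gives P = 90 - q_K, so π_K = (90 - q_K)q_K - 8q_K.
The leader's first-order condition 82 - 2q_K = 0 yields q_K = 41.
Then q_V = (140 - 2·41)/4 = 29/2.

14.50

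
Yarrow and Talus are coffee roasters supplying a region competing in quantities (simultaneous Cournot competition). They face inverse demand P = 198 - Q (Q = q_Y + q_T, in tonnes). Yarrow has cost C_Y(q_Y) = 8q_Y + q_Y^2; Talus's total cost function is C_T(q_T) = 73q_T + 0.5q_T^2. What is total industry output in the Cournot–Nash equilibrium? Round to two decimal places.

68.64

Yarrow's profit: π_Y = (198 - Q)q_Y - (8q_Y + q_Y²). Setting ∂π_Y/∂q_Y = 0: 190 - 4q_Y - (q_T) = 0.
Talus's first-order condition: 125 - 3q_T - (q_Y) = 0.
Best responses: q_Y = (190 - q_T)/4, q_T = (125 - q_Y)/3.
Substituting one into the other gives q_Y = 445/11 and q_T = 310/11.
Total output Q = 445/11 + 310/11 = 755/11.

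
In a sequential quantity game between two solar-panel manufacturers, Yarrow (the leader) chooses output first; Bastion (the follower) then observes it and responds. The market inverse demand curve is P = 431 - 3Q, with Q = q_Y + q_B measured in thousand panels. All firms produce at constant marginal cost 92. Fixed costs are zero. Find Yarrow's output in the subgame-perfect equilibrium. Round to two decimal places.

The follower Bastion best-responds to any q_Y: π_B = (431 - 3Q)q_B - 92q_B.
Setting the follower's marginal profit to zero, 339 - 3q_Y - 6q_B = 0, i.e. q_B = (339 - 3q_Y)/6.
The leader anticipates this reaction. Substituting into P = 431 - 3Q gives P = 523/2 - (3/2)q_Y, so π_Y = (523/2 - (3/2)q_Y)q_Y - 92q_Y.
Maximising: ∂π_Y/∂q_Y = 339/2 - 3q_Y = 0, giving q_Y = 113/2.
Then q_B = (339 - 3·(113/2))/6 = 113/4.

56.50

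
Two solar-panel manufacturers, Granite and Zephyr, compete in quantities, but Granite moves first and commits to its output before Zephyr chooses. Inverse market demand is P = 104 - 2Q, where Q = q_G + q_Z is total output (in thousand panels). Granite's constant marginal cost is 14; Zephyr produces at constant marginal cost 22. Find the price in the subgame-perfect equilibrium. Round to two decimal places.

The follower Zephyr best-responds to any q_G: π_Z = (104 - 2Q)q_Z - 22q_Z.
Setting the follower's marginal profit to zero, 82 - 2q_G - 4q_Z = 0, i.e. q_Z = (82 - 2q_G)/4.
Granite substitutes q_Z(q_G) into its own profit: π_G = q_G(104 - 2q_G - (82 - 2q_G)/2) - 14q_G = (63 - q_G)q_G - 14q_G.
Leader FOC: 49 - 2q_G = 0, so q_G = 49/2.
Then q_Z = (82 - 2·(49/2))/4 = 33/4.
Total output Q = 131/4, so price P = 104 - 2·(131/4) = 77/2.

38.50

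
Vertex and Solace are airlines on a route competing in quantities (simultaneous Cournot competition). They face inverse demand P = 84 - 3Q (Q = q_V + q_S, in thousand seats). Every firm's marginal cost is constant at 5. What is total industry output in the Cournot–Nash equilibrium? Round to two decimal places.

17.56

Each firm earns π_i = (84 - 3Q)q_i - 5q_i.
First-order condition (treating rivals' output as given): 79 - 6q_i - 3q_j = 0.
With identical firms every q_j equals q_i, so q_j = q_i and 79 = 9q_i, giving q_i = 79/9.
Total output Q = 79/9 + 79/9 = 158/9.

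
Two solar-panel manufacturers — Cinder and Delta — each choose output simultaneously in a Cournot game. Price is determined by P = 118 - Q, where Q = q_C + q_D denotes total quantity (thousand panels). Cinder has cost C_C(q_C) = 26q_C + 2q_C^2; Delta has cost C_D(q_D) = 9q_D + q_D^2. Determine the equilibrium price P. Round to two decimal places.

Cinder's profit: π_C = (118 - Q)q_C - (26q_C + 2q_C²). Setting ∂π_C/∂q_C = 0: 92 - 6q_C - (q_D) = 0.
Delta's first-order condition: 109 - 4q_D - (q_C) = 0.
Best responses: q_C = (92 - q_D)/6, q_D = (109 - q_C)/4.
Substituting one into the other gives q_C = 259/23 and q_D = 562/23.
Total output Q = 821/23, so price P = 118 - 821/23 = 1893/23.

82.30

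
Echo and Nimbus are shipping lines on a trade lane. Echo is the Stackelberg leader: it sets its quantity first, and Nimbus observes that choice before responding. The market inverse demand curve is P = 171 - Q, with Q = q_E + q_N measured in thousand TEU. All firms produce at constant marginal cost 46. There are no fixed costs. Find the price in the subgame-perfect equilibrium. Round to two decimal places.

Solve by backward induction. Given q_E, the follower Nimbus maximises π_N = (171 - q_E - q_N)q_N - 46q_N.
Setting the follower's marginal profit to zero, 125 - q_E - 2q_N = 0, i.e. q_N = (125 - q_E)/2.
The leader anticipates this reaction. Substituting into P = 171 - Q gives P = 217/2 - (1/2)q_E, so π_E = (217/2 - (1/2)q_E)q_E - 46q_E.
Maximising: ∂π_E/∂q_E = 125/2 - q_E = 0, giving q_E = 125/2.
Then q_N = (125 - 125/2)/2 = 125/4.
Total output Q = 375/4, so price P = 171 - 375/4 = 309/4.

77.25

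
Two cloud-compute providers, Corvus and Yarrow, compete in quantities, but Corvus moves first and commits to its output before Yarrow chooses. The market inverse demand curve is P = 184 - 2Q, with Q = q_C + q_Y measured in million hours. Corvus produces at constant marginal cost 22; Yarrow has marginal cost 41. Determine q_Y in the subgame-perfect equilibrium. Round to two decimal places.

The follower Yarrow best-responds to any q_C: π_Y = (184 - 2Q)q_Y - 41q_Y.
∂π_Y/∂q_Y = 143 - 2q_C - 4q_Y = 0 gives the reaction function q_Y = (143 - 2q_C)/4.
Corvus substitutes q_Y(q_C) into its own profit: π_C = q_C(184 - 2q_C - (143 - 2q_C)/2) - 22q_C = (225/2 - q_C)q_C - 22q_C.
The leader's first-order condition 181/2 - 2q_C = 0 yields q_C = 181/4.
Then q_Y = (143 - 2·(181/4))/4 = 105/8.

13.13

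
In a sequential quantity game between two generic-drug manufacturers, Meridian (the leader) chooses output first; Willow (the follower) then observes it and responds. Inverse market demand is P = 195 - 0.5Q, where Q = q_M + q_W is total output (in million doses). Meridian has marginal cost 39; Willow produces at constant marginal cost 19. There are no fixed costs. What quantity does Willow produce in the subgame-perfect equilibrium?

The follower Willow best-responds to any q_M: π_W = (195 - 0.5Q)q_W - 19q_W.
∂π_W/∂q_W = 176 - (1/2)q_M - q_W = 0 gives the reaction function q_W = (176 - (1/2)q_M).
The leader anticipates this reaction. Substituting into P = 195 - 0.5Q gives P = 107 - (1/4)q_M, so π_M = (107 - (1/4)q_M)q_M - 39q_M.
The leader's first-order condition 68 - (1/2)q_M = 0 yields q_M = 136.
Then q_W = (176 - (1/2)·136) = 108.

108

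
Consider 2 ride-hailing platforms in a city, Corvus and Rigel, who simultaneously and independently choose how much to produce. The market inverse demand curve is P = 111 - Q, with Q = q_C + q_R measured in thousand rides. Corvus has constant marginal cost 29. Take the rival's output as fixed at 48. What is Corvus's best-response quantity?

17

With the rival's output fixed at 48, Corvus's profit is π_C = (111 - 48 - q_C)q_C - (29q_C) = (63 - q_C)q_C - (29q_C).
∂π_C/∂q_C = 34 - 2q_C = 0, so q_C = 17.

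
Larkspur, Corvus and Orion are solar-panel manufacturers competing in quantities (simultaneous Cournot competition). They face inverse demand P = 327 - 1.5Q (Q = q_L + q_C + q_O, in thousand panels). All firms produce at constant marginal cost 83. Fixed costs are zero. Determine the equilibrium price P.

144

A representative firm's profit is π_i = q_i(327 - 1.5Q) - 83q_i.
First-order condition (treating rivals' output as given): 244 - 3q_i - (3/2)·Σ_{j≠i} q_j = 0.
By symmetry each firm produces the same amount; substituting Σ_{j≠i} q_j = 2q_i yields q_i = 244/6 = 122/3.
Total output Q = 122, so price P = 327 - (3/2)·122 = 144.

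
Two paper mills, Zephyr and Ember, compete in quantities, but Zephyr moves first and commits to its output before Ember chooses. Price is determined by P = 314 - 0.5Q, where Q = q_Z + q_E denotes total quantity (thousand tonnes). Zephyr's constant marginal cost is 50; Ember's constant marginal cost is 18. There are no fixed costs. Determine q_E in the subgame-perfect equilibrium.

Solve by backward induction. Given q_Z, the follower Ember maximises π_E = (314 - (1/2)q_Z - (1/2)q_E)q_E - 18q_E.
Setting the follower's marginal profit to zero, 296 - (1/2)q_Z - q_E = 0, i.e. q_E = (296 - (1/2)q_Z).
The leader anticipates this reaction. Substituting into P = 314 - 0.5Q gives P = 166 - (1/4)q_Z, so π_Z = (166 - (1/4)q_Z)q_Z - 50q_Z.
Maximising: ∂π_Z/∂q_Z = 116 - (1/2)q_Z = 0, giving q_Z = 232.
Then q_E = (296 - (1/2)·232) = 180.

180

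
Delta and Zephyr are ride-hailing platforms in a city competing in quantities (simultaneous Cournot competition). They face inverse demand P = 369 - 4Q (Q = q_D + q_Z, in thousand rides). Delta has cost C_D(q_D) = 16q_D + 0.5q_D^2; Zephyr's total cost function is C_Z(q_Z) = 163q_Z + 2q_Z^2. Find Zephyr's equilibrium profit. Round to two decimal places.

138.49

Delta's profit: π_D = (369 - 4Q)q_D - (16q_D + (1/2)q_D²). Setting ∂π_D/∂q_D = 0: 353 - 9q_D - 4(q_Z) = 0.
Zephyr's first-order condition: 206 - 12q_Z - 4(q_D) = 0.
So q_D = (353 - 4q_Z)/9 and q_Z = (206 - 4q_D)/12.
Substituting one into the other gives q_D = 853/23 and q_Z = 221/46.
Price P = 369 - 4·(1927/46) = 201.4348.
Zephyr's profit: 201.4348·(221/46) - 163·(221/46) - 2(221/46)² = 138.4905.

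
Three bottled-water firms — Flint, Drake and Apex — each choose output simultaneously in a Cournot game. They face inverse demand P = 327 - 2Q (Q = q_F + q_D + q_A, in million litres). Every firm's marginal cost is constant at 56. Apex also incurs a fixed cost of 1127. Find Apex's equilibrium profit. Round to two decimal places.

A representative firm's profit is π_i = q_i(327 - 2Q) - 56q_i.
Setting ∂π_i/∂q_i = 0 with rivals' quantities fixed: 271 - 4q_i - 2·Σ_{j≠i} q_j = 0.
By symmetry each firm produces the same amount; substituting Σ_{j≠i} q_j = 2q_i yields q_i = 271/8.
Price P = 327 - 2·(813/8) = 495/4.
Apex's profit: (495/4 - 56)·(271/8) - 1127 = 1168.0313.

1168.03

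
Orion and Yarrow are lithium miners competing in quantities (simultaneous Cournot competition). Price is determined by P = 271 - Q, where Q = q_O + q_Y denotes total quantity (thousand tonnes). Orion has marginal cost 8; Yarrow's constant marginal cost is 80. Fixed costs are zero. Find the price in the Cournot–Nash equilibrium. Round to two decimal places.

119.67

Orion's profit: π_O = (271 - Q)q_O - (8q_O). Setting ∂π_O/∂q_O = 0: 263 - 2q_O - (q_Y) = 0.
Yarrow's profit: π_Y = (271 - Q)q_Y - (80q_Y). Setting ∂π_Y/∂q_Y = 0: 191 - 2q_Y - (q_O) = 0.
Best responses: q_O = (263 - q_Y)/2, q_Y = (191 - q_O)/2.
Solving the pair: q_O = 335/3, q_Y = 119/3.
Total output Q = 454/3, so price P = 271 - 454/3 = 359/3.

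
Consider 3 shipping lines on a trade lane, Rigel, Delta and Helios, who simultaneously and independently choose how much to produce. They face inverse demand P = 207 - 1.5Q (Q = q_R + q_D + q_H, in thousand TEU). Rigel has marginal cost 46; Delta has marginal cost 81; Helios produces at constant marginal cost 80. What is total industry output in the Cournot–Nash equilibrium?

69

Rigel's profit: π_R = (207 - 1.5Q)q_R - (46q_R). Setting ∂π_R/∂q_R = 0: 161 - 3q_R - (3/2)(q_D + q_H) = 0.
Delta's profit: π_D = (207 - 1.5Q)q_D - (81q_D). Setting ∂π_D/∂q_D = 0: 126 - 3q_D - (3/2)(q_R + q_H) = 0.
Helios's first-order condition: 127 - 3q_H - (3/2)(q_R + q_D) = 0.
Adding the 3 conditions: 414 − 3Q − 3Q = 0, i.e. Q = 69.
Back-substituting: q_R = (161 − 207/2)/(3/2) = 115/3, q_D = (126 − 207/2)/(3/2) = 15, q_H = (127 − 207/2)/(3/2) = 47/3.
Total output Q = 115/3 + 15 + 47/3 = 69.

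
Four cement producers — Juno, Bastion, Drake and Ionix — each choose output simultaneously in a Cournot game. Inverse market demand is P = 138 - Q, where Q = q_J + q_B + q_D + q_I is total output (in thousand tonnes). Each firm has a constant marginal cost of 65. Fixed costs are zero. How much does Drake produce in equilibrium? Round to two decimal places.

14.60

Each firm earns π_i = (138 - Q)q_i - 65q_i.
Setting ∂π_i/∂q_i = 0 with rivals' quantities fixed: 73 - 2q_i - Σ_{j≠i} q_j = 0.
With identical firms every q_j equals q_i, so Σ_{j≠i} q_j = 3q_i and 73 = 5q_i, giving q_i = 73/5.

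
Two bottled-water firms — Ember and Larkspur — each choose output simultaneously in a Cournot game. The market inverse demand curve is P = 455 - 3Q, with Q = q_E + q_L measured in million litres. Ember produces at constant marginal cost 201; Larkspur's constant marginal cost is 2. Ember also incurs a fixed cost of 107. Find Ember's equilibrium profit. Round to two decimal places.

5.04

Ember's profit: π_E = (455 - 3Q)q_E - (201q_E). Setting ∂π_E/∂q_E = 0: 254 - 6q_E - 3(q_L) = 0.
Larkspur's profit: π_L = (455 - 3Q)q_L - (2q_L). Setting ∂π_L/∂q_L = 0: 453 - 6q_L - 3(q_E) = 0.
Rearranging gives the reaction functions q_E = (254 - 3q_L)/6 and q_L = (453 - 3q_E)/6.
Substituting one into the other gives q_E = 55/9 and q_L = 652/9.
Price P = 455 - 3·(707/9) = 658/3.
Ember's profit: (658/3 - 201)·(55/9) - 107 = 136/27.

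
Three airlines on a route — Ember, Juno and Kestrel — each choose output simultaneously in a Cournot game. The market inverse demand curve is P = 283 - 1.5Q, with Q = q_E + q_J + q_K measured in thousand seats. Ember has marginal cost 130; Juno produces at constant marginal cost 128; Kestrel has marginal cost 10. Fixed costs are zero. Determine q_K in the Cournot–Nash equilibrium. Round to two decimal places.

Ember's profit: π_E = (283 - 1.5Q)q_E - (130q_E). Setting ∂π_E/∂q_E = 0: 153 - 3q_E - (3/2)(q_J + q_K) = 0.
Juno's profit: π_J = (283 - 1.5Q)q_J - (128q_J). Setting ∂π_J/∂q_J = 0: 155 - 3q_J - (3/2)(q_E + q_K) = 0.
Kestrel's profit: π_K = (283 - 1.5Q)q_K - (10q_K). Setting ∂π_K/∂q_K = 0: 273 - 3q_K - (3/2)(q_E + q_J) = 0.
Summing all 3 equations gives 581 − 6Q = 0, hence Q = 581/6.
Back-substituting: q_E = (153 − 581/4)/(3/2) = 31/6, q_J = (155 − 581/4)/(3/2) = 13/2, q_K = (273 − 581/4)/(3/2) = 511/6.

85.17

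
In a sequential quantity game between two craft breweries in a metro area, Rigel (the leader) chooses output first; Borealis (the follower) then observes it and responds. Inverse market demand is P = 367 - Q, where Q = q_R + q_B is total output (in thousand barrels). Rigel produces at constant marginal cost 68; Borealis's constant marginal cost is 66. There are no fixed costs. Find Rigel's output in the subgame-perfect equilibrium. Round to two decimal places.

148.50

The follower Borealis best-responds to any q_R: π_B = (367 - Q)q_B - 66q_B.
Setting the follower's marginal profit to zero, 301 - q_R - 2q_B = 0, i.e. q_B = (301 - q_R)/2.
Rigel substitutes q_B(q_R) into its own profit: π_R = q_R(367 - q_R - (301 - q_R)/2) - 68q_R = (433/2 - (1/2)q_R)q_R - 68q_R.
Leader FOC: 297/2 - q_R = 0, so q_R = 297/2.
Then q_B = (301 - 297/2)/2 = 305/4.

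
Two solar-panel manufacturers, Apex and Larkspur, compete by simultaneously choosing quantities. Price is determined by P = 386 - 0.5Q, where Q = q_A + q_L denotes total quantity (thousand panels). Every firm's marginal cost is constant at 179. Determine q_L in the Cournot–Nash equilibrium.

138

A representative firm's profit is π_i = q_i(386 - 0.5Q) - 179q_i.
First-order condition (treating rivals' output as given): 207 - q_i - (1/2)q_j = 0.
With identical firms every q_j equals q_i, so q_j = q_i and 207 = (3/2)q_i, giving q_i = 138.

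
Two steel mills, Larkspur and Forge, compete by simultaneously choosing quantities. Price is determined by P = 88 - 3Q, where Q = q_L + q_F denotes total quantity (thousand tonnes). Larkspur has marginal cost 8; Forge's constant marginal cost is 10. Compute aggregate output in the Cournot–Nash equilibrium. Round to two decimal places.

17.56

Larkspur's profit: π_L = (88 - 3Q)q_L - (8q_L). Setting ∂π_L/∂q_L = 0: 80 - 6q_L - 3(q_F) = 0.
Forge's first-order condition: 78 - 6q_F - 3(q_L) = 0.
So q_L = (80 - 3q_F)/6 and q_F = (78 - 3q_L)/6.
Solving the pair: q_L = 82/9, q_F = 76/9.
Total output Q = 82/9 + 76/9 = 158/9.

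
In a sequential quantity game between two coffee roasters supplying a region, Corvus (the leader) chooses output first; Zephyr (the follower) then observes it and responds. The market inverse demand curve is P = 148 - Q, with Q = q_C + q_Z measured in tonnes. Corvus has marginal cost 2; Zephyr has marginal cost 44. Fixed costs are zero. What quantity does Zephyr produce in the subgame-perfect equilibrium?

5

Solve by backward induction. Given q_C, the follower Zephyr maximises π_Z = (148 - q_C - q_Z)q_Z - 44q_Z.
Follower FOC: 104 - q_C - 2q_Z = 0, so q_Z(q_C) = (104 - q_C)/2.
Corvus substitutes q_Z(q_C) into its own profit: π_C = q_C(148 - q_C - (104 - q_C)/2) - 2q_C = (96 - (1/2)q_C)q_C - 2q_C.
Leader FOC: 94 - q_C = 0, so q_C = 94.
Then q_Z = (104 - 94)/2 = 5.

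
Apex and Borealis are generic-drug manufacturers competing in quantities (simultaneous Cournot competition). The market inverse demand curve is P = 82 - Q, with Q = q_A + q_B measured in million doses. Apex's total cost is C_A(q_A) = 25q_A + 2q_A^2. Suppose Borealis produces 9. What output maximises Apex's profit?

8

With the rival's output fixed at 9, Apex's profit is π_A = (82 - 9 - q_A)q_A - (25q_A + 2q_A²) = (73 - q_A)q_A - (25q_A + 2q_A²).
∂π_A/∂q_A = 48 - 6q_A = 0, so q_A = 8.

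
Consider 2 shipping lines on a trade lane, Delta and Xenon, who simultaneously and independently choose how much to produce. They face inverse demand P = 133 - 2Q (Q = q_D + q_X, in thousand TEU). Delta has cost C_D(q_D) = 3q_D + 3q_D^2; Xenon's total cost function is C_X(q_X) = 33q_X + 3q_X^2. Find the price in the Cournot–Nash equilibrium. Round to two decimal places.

94.67

Delta's profit: π_D = (133 - 2Q)q_D - (3q_D + 3q_D²). Setting ∂π_D/∂q_D = 0: 130 - 10q_D - 2(q_X) = 0.
Xenon's profit: π_X = (133 - 2Q)q_X - (33q_X + 3q_X²). Setting ∂π_X/∂q_X = 0: 100 - 10q_X - 2(q_D) = 0.
Rearranging gives the reaction functions q_D = (130 - 2q_X)/10 and q_X = (100 - 2q_D)/10.
Solving the pair: q_D = 275/24, q_X = 185/24.
Total output Q = 115/6, so price P = 133 - 2·(115/6) = 284/3.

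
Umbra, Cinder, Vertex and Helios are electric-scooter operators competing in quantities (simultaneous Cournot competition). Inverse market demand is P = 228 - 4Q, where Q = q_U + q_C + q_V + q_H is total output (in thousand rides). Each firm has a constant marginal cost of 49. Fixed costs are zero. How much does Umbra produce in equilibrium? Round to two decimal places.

8.95

Each firm earns π_i = (228 - 4Q)q_i - 49q_i.
Setting ∂π_i/∂q_i = 0 with rivals' quantities fixed: 179 - 8q_i - 4·Σ_{j≠i} q_j = 0.
By symmetry each firm produces the same amount; substituting Σ_{j≠i} q_j = 3q_i yields q_i = 179/20.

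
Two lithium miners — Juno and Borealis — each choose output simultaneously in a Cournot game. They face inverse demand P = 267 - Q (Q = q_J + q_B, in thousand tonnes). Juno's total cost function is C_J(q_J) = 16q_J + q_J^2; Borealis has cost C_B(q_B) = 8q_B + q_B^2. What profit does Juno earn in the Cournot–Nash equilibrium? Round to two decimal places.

4933.56

Juno's profit: π_J = (267 - Q)q_J - (16q_J + q_J²). Setting ∂π_J/∂q_J = 0: 251 - 4q_J - (q_B) = 0.
Borealis's first-order condition: 259 - 4q_B - (q_J) = 0.
Rearranging gives the reaction functions q_J = (251 - q_B)/4 and q_B = (259 - q_J)/4.
Solving the pair: q_J = 149/3, q_B = 157/3.
Price P = 267 - 102 = 165.
Juno's profit: 165·(149/3) - 16·(149/3) - (149/3)² = 4933.5556.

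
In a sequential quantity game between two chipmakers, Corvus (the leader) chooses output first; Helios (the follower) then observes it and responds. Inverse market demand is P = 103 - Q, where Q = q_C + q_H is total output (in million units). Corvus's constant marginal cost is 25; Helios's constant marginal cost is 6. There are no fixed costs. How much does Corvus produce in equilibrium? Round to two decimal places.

Solve by backward induction. Given q_C, the follower Helios maximises π_H = (103 - q_C - q_H)q_H - 6q_H.
∂π_H/∂q_H = 97 - q_C - 2q_H = 0 gives the reaction function q_H = (97 - q_C)/2.
Corvus substitutes q_H(q_C) into its own profit: π_C = q_C(103 - q_C - (97 - q_C)/2) - 25q_C = (109/2 - (1/2)q_C)q_C - 25q_C.
Maximising: ∂π_C/∂q_C = 59/2 - q_C = 0, giving q_C = 59/2.
Then q_H = (97 - 59/2)/2 = 135/4.

29.50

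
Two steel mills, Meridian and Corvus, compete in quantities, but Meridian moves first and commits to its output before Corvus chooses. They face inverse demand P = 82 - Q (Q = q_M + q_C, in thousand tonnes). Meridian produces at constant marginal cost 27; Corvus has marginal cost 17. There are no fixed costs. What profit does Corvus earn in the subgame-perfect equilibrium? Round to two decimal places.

The follower Corvus best-responds to any q_M: π_C = (82 - Q)q_C - 17q_C.
Setting the follower's marginal profit to zero, 65 - q_M - 2q_C = 0, i.e. q_C = (65 - q_M)/2.
Meridian substitutes q_C(q_M) into its own profit: π_M = q_M(82 - q_M - (65 - q_M)/2) - 27q_M = (99/2 - (1/2)q_M)q_M - 27q_M.
Maximising: ∂π_M/∂q_M = 45/2 - q_M = 0, giving q_M = 45/2.
Then q_C = (65 - 45/2)/2 = 85/4.
Price P = 82 - 175/4 = 153/4.
Corvus's profit: (153/4 - 17)·(85/4) = 451.5625.

451.56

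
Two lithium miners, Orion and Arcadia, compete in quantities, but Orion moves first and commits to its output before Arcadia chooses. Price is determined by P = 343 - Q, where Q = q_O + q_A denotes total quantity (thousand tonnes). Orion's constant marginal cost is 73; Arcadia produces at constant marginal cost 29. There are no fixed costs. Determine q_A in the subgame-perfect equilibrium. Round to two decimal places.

The follower Arcadia best-responds to any q_O: π_A = (343 - Q)q_A - 29q_A.
∂π_A/∂q_A = 314 - q_O - 2q_A = 0 gives the reaction function q_A = (314 - q_O)/2.
Orion substitutes q_A(q_O) into its own profit: π_O = q_O(343 - q_O - (314 - q_O)/2) - 73q_O = (186 - (1/2)q_O)q_O - 73q_O.
Maximising: ∂π_O/∂q_O = 113 - q_O = 0, giving q_O = 113.
Then q_A = (314 - 113)/2 = 201/2.

100.50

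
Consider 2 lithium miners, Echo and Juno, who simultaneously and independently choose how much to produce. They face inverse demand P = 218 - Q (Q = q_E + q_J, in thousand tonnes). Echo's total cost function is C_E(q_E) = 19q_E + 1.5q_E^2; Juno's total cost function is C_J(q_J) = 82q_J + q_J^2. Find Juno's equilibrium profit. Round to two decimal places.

Echo's profit: π_E = (218 - Q)q_E - (19q_E + (3/2)q_E²). Setting ∂π_E/∂q_E = 0: 199 - 5q_E - (q_J) = 0.
Juno's first-order condition: 136 - 4q_J - (q_E) = 0.
So q_E = (199 - q_J)/5 and q_J = (136 - q_E)/4.
Substituting one into the other gives q_E = 660/19 and q_J = 481/19.
Price P = 218 - 1141/19 = 157.9474.
Juno's profit: 157.9474·(481/19) - 82·(481/19) - (481/19)² = 1281.7784.

1281.78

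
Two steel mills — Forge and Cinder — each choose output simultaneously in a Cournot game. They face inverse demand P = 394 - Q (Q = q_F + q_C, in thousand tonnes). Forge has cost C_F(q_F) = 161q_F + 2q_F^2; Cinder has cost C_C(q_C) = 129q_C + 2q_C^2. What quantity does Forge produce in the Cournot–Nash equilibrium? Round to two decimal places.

32.37

Forge's profit: π_F = (394 - Q)q_F - (161q_F + 2q_F²). Setting ∂π_F/∂q_F = 0: 233 - 6q_F - (q_C) = 0.
Cinder's profit: π_C = (394 - Q)q_C - (129q_C + 2q_C²). Setting ∂π_C/∂q_C = 0: 265 - 6q_C - (q_F) = 0.
Best responses: q_F = (233 - q_C)/6, q_C = (265 - q_F)/6.
Substituting one into the other gives q_F = 1133/35 and q_C = 1357/35.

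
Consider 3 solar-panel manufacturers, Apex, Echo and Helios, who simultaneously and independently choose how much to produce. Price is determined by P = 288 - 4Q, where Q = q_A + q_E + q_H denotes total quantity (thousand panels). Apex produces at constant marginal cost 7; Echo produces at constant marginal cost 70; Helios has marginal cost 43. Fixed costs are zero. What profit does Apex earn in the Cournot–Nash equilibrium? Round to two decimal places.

2256.25

Apex's profit: π_A = (288 - 4Q)q_A - (7q_A). Setting ∂π_A/∂q_A = 0: 281 - 8q_A - 4(q_E + q_H) = 0.
Echo's profit: π_E = (288 - 4Q)q_E - (70q_E). Setting ∂π_E/∂q_E = 0: 218 - 8q_E - 4(q_A + q_H) = 0.
Helios's first-order condition: 245 - 8q_H - 4(q_A + q_E) = 0.
Summing all 3 equations gives 744 − 16Q = 0, hence Q = 93/2.
Back-substituting: q_A = (281 − 186)/4 = 95/4, q_E = (218 − 186)/4 = 8, q_H = (245 − 186)/4 = 59/4.
Price P = 288 - 4·(93/2) = 102.
Apex's profit: (102 - 7)·(95/4) = 2256.2500.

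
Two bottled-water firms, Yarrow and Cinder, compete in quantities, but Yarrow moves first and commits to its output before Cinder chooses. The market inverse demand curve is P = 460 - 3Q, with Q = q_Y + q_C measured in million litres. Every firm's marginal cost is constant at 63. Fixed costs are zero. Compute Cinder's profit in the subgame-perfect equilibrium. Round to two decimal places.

3283.52

The follower Cinder best-responds to any q_Y: π_C = (460 - 3Q)q_C - 63q_C.
∂π_C/∂q_C = 397 - 3q_Y - 6q_C = 0 gives the reaction function q_C = (397 - 3q_Y)/6.
Yarrow substitutes q_C(q_Y) into its own profit: π_Y = q_Y(460 - 3q_Y - (397 - 3q_Y)/2) - 63q_Y = (523/2 - (3/2)q_Y)q_Y - 63q_Y.
The leader's first-order condition 397/2 - 3q_Y = 0 yields q_Y = 397/6.
Then q_C = (397 - 3·(397/6))/6 = 397/12.
Price P = 460 - 3·(397/4) = 649/4.
Cinder's profit: (649/4 - 63)·(397/12) = 3283.5208.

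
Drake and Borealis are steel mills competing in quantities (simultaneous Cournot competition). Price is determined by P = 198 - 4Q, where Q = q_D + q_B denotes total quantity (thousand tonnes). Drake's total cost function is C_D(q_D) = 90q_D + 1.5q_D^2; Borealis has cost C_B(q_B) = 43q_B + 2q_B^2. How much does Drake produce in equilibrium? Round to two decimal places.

5.83

Drake's profit: π_D = (198 - 4Q)q_D - (90q_D + (3/2)q_D²). Setting ∂π_D/∂q_D = 0: 108 - 11q_D - 4(q_B) = 0.
Borealis's profit: π_B = (198 - 4Q)q_B - (43q_B + 2q_B²). Setting ∂π_B/∂q_B = 0: 155 - 12q_B - 4(q_D) = 0.
Rearranging gives the reaction functions q_D = (108 - 4q_B)/11 and q_B = (155 - 4q_D)/12.
Solving the pair: q_D = 169/29, q_B = 1273/116.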